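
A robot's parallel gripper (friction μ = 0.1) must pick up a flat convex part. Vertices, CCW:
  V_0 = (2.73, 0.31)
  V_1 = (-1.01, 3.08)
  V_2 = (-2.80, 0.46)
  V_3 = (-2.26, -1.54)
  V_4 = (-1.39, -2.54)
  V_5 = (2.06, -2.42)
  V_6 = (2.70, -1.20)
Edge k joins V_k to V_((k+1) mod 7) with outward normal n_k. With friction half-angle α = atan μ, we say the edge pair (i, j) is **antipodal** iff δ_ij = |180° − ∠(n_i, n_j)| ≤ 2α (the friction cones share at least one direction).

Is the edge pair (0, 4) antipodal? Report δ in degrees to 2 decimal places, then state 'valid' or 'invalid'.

α = atan 0.1 = 5.71°;  2α = 11.42°
edge 0: e_0 = (-3.74, +2.77);  n_0 = (+0.5952, +0.8036)
edge 4: e_4 = (+3.45, +0.12);  n_4 = (+0.0348, -0.9994)
∠(n_0, n_4) = 141.48°
δ = |180° − 141.48°| = 38.52°
38.52° > 2α = 11.42°  →  invalid

δ = 38.52°, invalid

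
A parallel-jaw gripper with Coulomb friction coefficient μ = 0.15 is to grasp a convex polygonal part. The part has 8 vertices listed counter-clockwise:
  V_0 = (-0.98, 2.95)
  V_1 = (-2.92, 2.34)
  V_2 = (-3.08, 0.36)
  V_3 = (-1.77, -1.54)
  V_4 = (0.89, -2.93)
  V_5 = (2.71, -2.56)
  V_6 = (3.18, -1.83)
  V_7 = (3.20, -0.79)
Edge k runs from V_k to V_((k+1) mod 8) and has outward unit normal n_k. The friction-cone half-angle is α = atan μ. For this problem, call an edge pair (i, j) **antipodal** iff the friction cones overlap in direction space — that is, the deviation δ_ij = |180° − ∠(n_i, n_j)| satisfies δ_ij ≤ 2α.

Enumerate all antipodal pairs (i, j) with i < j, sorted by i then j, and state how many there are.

α = atan 0.15 = 8.53°;  2α = 17.06°
n_0 = (-0.3000, +0.9540)
n_1 = (-0.9968, +0.0805)
n_2 = (-0.8233, -0.5676)
n_3 = (-0.4631, -0.8863)
n_4 = (+0.1992, -0.9800)
n_5 = (+0.8408, -0.5413)
n_6 = (+0.9998, -0.0192)
n_7 = (+0.6668, +0.7452)
  (0,1): δ = 112.07°  ·
  (0,2): δ = 72.87°  ·
  (0,3): δ = 45.04°  ·
  (0,4): δ = 5.96°  ✓
  (0,5): δ = 39.77°  ·
  (0,6): δ = 71.44°  ·
  (0,7): δ = 120.72°  ·
  (1,2): δ = 140.79°  ·
  (1,3): δ = 112.97°  ·
  (1,4): δ = 73.89°  ·
  (1,5): δ = 28.15°  ·
  (1,6): δ = 3.52°  ✓
  (1,7): δ = 52.80°  ·
  (2,3): δ = 152.17°  ·
  (2,4): δ = 113.09°  ·
  (2,5): δ = 67.36°  ·
  (2,6): δ = 35.69°  ·
  (2,7): δ = 13.59°  ✓
  (3,4): δ = 140.92°  ·
  (3,5): δ = 95.19°  ·
  (3,6): δ = 63.51°  ·
  (3,7): δ = 14.23°  ✓
  (4,5): δ = 134.27°  ·
  (4,6): δ = 102.59°  ·
  (4,7): δ = 53.31°  ·
  (5,6): δ = 148.33°  ·
  (5,7): δ = 99.05°  ·
  (6,7): δ = 130.72°  ·
antipodal pairs: 4

count = 4; pairs: (0,4), (1,6), (2,7), (3,7)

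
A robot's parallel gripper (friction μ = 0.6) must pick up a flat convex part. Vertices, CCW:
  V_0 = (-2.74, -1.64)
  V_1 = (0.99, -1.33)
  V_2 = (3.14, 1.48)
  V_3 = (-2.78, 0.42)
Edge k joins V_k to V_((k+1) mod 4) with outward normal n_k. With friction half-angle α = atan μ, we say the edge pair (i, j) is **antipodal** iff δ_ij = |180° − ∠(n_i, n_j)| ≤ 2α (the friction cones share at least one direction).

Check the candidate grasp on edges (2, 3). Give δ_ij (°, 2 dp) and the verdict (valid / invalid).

δ = 99.04°, invalid

α = atan 0.6 = 30.96°;  2α = 61.93°
edge 2: e_2 = (-5.92, -1.06);  n_2 = (-0.1763, +0.9843)
edge 3: e_3 = (+0.04, -2.06);  n_3 = (-0.9998, -0.0194)
∠(n_2, n_3) = 80.96°
δ = |180° − 80.96°| = 99.04°
99.04° > 2α = 61.93°  →  invalid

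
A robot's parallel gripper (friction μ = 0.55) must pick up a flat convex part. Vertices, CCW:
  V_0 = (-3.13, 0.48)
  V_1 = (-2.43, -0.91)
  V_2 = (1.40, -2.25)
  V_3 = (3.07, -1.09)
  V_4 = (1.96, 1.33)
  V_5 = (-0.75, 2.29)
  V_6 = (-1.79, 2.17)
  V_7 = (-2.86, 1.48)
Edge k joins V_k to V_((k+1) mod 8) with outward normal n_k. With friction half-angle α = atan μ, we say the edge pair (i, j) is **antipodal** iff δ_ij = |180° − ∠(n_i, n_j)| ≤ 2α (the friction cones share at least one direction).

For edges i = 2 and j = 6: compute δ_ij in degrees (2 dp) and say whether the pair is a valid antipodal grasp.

δ = 1.97°, valid

α = atan 0.55 = 28.81°;  2α = 57.62°
edge 2: e_2 = (+1.67, +1.16);  n_2 = (+0.5705, -0.8213)
edge 6: e_6 = (-1.07, -0.69);  n_6 = (-0.5419, +0.8404)
∠(n_2, n_6) = 178.03°
δ = |180° − 178.03°| = 1.97°
1.97° ≤ 2α = 57.62°  →  valid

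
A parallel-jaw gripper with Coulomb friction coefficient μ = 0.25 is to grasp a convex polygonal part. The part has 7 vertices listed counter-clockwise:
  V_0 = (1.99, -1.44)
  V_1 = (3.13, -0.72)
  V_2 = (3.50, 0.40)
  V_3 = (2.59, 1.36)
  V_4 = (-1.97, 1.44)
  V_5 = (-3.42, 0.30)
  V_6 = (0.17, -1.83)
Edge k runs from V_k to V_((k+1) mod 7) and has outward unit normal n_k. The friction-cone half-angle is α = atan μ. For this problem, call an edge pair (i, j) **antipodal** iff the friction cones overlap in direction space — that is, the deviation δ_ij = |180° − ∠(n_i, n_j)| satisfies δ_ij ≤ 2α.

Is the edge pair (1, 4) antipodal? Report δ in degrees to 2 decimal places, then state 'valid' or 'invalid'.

δ = 33.54°, invalid

α = atan 0.25 = 14.04°;  2α = 28.07°
edge 1: e_1 = (+0.37, +1.12);  n_1 = (+0.9495, -0.3137)
edge 4: e_4 = (-1.45, -1.14);  n_4 = (-0.6181, +0.7861)
∠(n_1, n_4) = 146.46°
δ = |180° − 146.46°| = 33.54°
33.54° > 2α = 28.07°  →  invalid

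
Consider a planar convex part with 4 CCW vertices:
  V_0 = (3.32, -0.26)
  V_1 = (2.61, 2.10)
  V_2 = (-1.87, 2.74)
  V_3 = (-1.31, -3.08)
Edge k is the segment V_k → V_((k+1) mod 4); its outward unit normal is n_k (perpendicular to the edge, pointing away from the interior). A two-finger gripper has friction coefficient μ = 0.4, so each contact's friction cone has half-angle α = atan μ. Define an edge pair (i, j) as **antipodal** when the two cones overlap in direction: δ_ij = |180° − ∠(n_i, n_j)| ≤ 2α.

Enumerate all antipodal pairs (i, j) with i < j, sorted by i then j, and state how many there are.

α = atan 0.4 = 21.80°;  2α = 43.60°
n_0 = (+0.9576, +0.2881)
n_1 = (+0.1414, +0.9899)
n_2 = (-0.9954, -0.0958)
n_3 = (+0.5202, -0.8541)
  (0,1): δ = 114.87°  ·
  (0,2): δ = 11.25°  ✓
  (0,3): δ = 104.60°  ·
  (1,2): δ = 76.37°  ·
  (1,3): δ = 39.47°  ✓
  (2,3): δ = 64.15°  ·
antipodal pairs: 2

count = 2; pairs: (0,2), (1,3)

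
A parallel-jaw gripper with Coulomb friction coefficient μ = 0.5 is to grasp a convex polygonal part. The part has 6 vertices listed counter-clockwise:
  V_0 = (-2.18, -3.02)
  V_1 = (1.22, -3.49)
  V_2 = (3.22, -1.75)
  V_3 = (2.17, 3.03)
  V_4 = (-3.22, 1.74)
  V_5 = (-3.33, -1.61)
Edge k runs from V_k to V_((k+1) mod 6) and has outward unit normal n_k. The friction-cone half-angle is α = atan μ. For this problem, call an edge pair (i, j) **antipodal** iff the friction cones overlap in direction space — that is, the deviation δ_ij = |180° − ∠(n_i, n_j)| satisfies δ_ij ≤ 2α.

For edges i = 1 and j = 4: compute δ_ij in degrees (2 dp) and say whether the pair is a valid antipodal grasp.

δ = 47.10°, valid

α = atan 0.5 = 26.57°;  2α = 53.13°
edge 1: e_1 = (+2.00, +1.74);  n_1 = (+0.6564, -0.7544)
edge 4: e_4 = (-0.11, -3.35);  n_4 = (-0.9995, +0.0328)
∠(n_1, n_4) = 132.90°
δ = |180° − 132.90°| = 47.10°
47.10° ≤ 2α = 53.13°  →  valid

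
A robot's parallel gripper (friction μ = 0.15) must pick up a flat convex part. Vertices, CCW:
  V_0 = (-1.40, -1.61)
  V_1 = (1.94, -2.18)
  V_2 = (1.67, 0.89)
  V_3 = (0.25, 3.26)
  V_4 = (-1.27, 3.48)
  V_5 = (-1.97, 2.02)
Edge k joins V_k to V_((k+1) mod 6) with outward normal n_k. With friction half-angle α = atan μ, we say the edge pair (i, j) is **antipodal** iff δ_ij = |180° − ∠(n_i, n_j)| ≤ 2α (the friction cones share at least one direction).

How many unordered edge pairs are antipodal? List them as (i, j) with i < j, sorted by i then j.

α = atan 0.15 = 8.53°;  2α = 17.06°
n_0 = (-0.1682, -0.9857)
n_1 = (+0.9962, +0.0876)
n_2 = (+0.8578, +0.5140)
n_3 = (+0.1432, +0.9897)
n_4 = (-0.9017, +0.4323)
n_5 = (-0.9879, -0.1551)
  (0,1): δ = 75.29°  ·
  (0,2): δ = 49.39°  ·
  (0,3): δ = 1.45°  ✓
  (0,4): δ = 74.07°  ·
  (0,5): δ = 108.61°  ·
  (1,2): δ = 154.10°  ·
  (1,3): δ = 103.26°  ·
  (1,4): δ = 30.64°  ·
  (1,5): δ = 3.90°  ✓
  (2,3): δ = 129.16°  ·
  (2,4): δ = 56.54°  ·
  (2,5): δ = 22.00°  ·
  (3,4): δ = 107.38°  ·
  (3,5): δ = 72.84°  ·
  (4,5): δ = 145.46°  ·
antipodal pairs: 2

count = 2; pairs: (0,3), (1,5)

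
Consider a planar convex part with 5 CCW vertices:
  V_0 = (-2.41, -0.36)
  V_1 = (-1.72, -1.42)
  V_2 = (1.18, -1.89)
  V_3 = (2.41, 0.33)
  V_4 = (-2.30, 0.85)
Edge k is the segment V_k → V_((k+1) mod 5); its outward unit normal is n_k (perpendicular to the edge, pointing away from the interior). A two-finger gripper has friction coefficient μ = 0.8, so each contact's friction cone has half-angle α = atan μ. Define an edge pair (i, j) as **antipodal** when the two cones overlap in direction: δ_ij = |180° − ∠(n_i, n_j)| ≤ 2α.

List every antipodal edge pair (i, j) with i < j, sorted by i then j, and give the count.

α = atan 0.8 = 38.66°;  2α = 77.32°
n_0 = (-0.8381, -0.5455)
n_1 = (-0.1600, -0.9871)
n_2 = (+0.8747, -0.4846)
n_3 = (+0.1097, +0.9940)
n_4 = (-0.9959, +0.0905)
  (0,1): δ = 132.27°  ·
  (0,2): δ = 62.05°  ✓
  (0,3): δ = 50.64°  ✓
  (0,4): δ = 141.74°  ·
  (1,2): δ = 109.78°  ·
  (1,3): δ = 2.91°  ✓
  (1,4): δ = 94.01°  ·
  (2,3): δ = 67.31°  ✓
  (2,4): δ = 23.79°  ✓
  (3,4): δ = 88.89°  ·
antipodal pairs: 5

count = 5; pairs: (0,2), (0,3), (1,3), (2,3), (2,4)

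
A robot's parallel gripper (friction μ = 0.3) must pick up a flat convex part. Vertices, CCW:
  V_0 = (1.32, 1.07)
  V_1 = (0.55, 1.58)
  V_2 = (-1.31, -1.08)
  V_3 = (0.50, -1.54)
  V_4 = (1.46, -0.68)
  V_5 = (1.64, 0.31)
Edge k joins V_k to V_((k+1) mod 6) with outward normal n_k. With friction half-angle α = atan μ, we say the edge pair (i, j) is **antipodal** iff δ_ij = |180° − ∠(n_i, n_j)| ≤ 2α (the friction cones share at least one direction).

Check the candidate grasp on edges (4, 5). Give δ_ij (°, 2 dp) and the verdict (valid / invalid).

α = atan 0.3 = 16.70°;  2α = 33.40°
edge 4: e_4 = (+0.18, +0.99);  n_4 = (+0.9839, -0.1789)
edge 5: e_5 = (-0.32, +0.76);  n_5 = (+0.9216, +0.3881)
∠(n_4, n_5) = 33.14°
δ = |180° − 33.14°| = 146.86°
146.86° > 2α = 33.40°  →  invalid

δ = 146.86°, invalid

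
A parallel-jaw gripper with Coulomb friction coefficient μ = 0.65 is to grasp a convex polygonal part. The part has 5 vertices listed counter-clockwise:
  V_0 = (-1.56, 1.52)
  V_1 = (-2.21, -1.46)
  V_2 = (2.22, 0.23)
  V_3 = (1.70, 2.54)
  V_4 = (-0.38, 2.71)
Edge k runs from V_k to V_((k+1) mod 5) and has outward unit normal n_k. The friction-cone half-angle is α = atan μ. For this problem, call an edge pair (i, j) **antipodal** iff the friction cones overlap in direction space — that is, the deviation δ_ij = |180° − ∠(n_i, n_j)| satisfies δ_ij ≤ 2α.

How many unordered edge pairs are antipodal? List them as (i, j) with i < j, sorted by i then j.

count = 5; pairs: (0,1), (0,2), (1,3), (1,4), (2,4)

α = atan 0.65 = 33.02°;  2α = 66.05°
n_0 = (-0.9770, +0.2131)
n_1 = (+0.3564, -0.9343)
n_2 = (+0.9756, +0.2196)
n_3 = (+0.0815, +0.9967)
n_4 = (-0.7101, +0.7041)
  (0,1): δ = 56.81°  ✓
  (0,2): δ = 24.99°  ✓
  (0,3): δ = 97.63°  ·
  (0,4): δ = 147.55°  ·
  (1,2): δ = 98.20°  ·
  (1,3): δ = 25.55°  ✓
  (1,4): δ = 24.36°  ✓
  (2,3): δ = 107.36°  ·
  (2,4): δ = 57.44°  ✓
  (3,4): δ = 130.09°  ·
antipodal pairs: 5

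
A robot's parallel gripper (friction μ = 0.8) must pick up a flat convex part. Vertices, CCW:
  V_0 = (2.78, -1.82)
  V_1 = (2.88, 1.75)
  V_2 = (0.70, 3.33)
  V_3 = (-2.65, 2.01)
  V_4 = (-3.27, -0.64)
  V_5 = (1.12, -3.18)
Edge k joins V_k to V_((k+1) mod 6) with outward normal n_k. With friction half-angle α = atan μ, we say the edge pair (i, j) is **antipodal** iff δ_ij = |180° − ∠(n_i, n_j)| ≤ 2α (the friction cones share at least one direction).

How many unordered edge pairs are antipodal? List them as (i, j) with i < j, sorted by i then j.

α = atan 0.8 = 38.66°;  2α = 77.32°
n_0 = (+0.9996, -0.0280)
n_1 = (+0.5868, +0.8097)
n_2 = (-0.3666, +0.9304)
n_3 = (-0.9737, +0.2278)
n_4 = (-0.5008, -0.8656)
n_5 = (+0.6337, -0.7735)
  (0,1): δ = 124.33°  ·
  (0,2): δ = 66.89°  ✓
  (0,3): δ = 11.56°  ✓
  (0,4): δ = 61.55°  ✓
  (0,5): δ = 130.93°  ·
  (1,2): δ = 122.56°  ·
  (1,3): δ = 67.23°  ✓
  (1,4): δ = 5.88°  ✓
  (1,5): δ = 75.26°  ✓
  (2,3): δ = 124.67°  ·
  (2,4): δ = 51.56°  ✓
  (2,5): δ = 17.82°  ✓
  (3,4): δ = 106.88°  ·
  (3,5): δ = 37.50°  ✓
  (4,5): δ = 110.62°  ·
antipodal pairs: 9

count = 9; pairs: (0,2), (0,3), (0,4), (1,3), (1,4), (1,5), (2,4), (2,5), (3,5)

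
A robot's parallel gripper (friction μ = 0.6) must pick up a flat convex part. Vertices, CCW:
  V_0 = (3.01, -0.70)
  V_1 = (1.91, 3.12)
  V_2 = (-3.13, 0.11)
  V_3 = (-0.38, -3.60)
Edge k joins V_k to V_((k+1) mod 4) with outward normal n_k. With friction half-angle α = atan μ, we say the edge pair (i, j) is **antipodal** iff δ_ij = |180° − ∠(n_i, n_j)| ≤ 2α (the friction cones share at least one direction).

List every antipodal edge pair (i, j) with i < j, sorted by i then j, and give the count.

count = 2; pairs: (0,2), (1,3)

α = atan 0.6 = 30.96°;  2α = 61.93°
n_0 = (+0.9610, +0.2767)
n_1 = (-0.5127, +0.8585)
n_2 = (-0.8034, -0.5955)
n_3 = (+0.6501, -0.7599)
  (0,1): δ = 75.22°  ·
  (0,2): δ = 20.48°  ✓
  (0,3): δ = 114.48°  ·
  (1,2): δ = 84.30°  ·
  (1,3): δ = 9.70°  ✓
  (2,3): δ = 86.00°  ·
antipodal pairs: 2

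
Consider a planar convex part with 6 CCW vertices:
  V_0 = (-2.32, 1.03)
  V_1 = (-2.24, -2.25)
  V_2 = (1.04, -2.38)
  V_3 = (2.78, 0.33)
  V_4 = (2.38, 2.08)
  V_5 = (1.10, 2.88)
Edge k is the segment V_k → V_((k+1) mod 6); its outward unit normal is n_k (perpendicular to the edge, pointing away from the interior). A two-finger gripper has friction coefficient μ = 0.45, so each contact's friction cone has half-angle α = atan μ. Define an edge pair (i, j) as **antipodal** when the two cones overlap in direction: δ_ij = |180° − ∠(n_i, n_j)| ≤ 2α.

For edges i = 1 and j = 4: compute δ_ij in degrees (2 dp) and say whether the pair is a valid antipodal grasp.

δ = 29.74°, valid

α = atan 0.45 = 24.23°;  2α = 48.46°
edge 1: e_1 = (+3.28, -0.13);  n_1 = (-0.0396, -0.9992)
edge 4: e_4 = (-1.28, +0.80);  n_4 = (+0.5300, +0.8480)
∠(n_1, n_4) = 150.26°
δ = |180° − 150.26°| = 29.74°
29.74° ≤ 2α = 48.46°  →  valid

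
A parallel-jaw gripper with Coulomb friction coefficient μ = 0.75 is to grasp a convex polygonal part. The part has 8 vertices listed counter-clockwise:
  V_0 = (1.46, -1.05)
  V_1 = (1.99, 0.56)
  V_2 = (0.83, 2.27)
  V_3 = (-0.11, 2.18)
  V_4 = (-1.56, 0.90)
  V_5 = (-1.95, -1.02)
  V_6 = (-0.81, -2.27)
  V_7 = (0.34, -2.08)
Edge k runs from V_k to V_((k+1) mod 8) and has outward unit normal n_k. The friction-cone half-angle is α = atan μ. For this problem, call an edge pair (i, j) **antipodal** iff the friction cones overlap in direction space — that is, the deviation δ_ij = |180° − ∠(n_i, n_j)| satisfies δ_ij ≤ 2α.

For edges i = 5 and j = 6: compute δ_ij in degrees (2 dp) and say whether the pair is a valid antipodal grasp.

α = atan 0.75 = 36.87°;  2α = 73.74°
edge 5: e_5 = (+1.14, -1.25);  n_5 = (-0.7389, -0.6738)
edge 6: e_6 = (+1.15, +0.19);  n_6 = (+0.1630, -0.9866)
∠(n_5, n_6) = 57.02°
δ = |180° − 57.02°| = 122.98°
122.98° > 2α = 73.74°  →  invalid

δ = 122.98°, invalid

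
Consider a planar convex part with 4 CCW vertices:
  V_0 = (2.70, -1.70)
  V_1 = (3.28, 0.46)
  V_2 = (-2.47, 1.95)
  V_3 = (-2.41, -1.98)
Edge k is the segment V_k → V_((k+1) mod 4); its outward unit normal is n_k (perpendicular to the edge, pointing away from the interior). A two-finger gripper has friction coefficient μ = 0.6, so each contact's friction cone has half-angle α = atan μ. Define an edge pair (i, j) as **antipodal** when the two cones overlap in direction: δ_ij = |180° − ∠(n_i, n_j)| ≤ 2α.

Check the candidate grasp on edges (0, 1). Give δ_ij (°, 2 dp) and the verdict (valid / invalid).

α = atan 0.6 = 30.96°;  2α = 61.93°
edge 0: e_0 = (+0.58, +2.16);  n_0 = (+0.9658, -0.2593)
edge 1: e_1 = (-5.75, +1.49);  n_1 = (+0.2508, +0.9680)
∠(n_0, n_1) = 90.50°
δ = |180° − 90.50°| = 89.50°
89.50° > 2α = 61.93°  →  invalid

δ = 89.50°, invalid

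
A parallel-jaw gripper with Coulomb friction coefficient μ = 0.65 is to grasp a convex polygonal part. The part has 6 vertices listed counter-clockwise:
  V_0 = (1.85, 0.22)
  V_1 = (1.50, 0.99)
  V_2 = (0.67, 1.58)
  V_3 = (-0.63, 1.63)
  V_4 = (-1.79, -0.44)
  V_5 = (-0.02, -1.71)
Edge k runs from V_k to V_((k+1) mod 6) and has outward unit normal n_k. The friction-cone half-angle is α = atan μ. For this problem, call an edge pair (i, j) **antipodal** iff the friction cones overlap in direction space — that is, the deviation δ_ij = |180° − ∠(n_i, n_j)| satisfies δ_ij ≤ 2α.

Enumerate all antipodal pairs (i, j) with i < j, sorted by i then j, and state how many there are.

α = atan 0.65 = 33.02°;  2α = 66.05°
n_0 = (+0.9104, +0.4138)
n_1 = (+0.5794, +0.8151)
n_2 = (+0.0384, +0.9993)
n_3 = (-0.8724, +0.4889)
n_4 = (-0.5830, -0.8125)
n_5 = (+0.7182, -0.6959)
  (0,1): δ = 149.85°  ·
  (0,2): δ = 116.65°  ·
  (0,3): δ = 53.71°  ✓
  (0,4): δ = 29.90°  ✓
  (0,5): δ = 111.46°  ·
  (1,2): δ = 146.80°  ·
  (1,3): δ = 83.86°  ·
  (1,4): δ = 0.25°  ✓
  (1,5): δ = 81.31°  ·
  (2,3): δ = 117.06°  ·
  (2,4): δ = 33.46°  ✓
  (2,5): δ = 48.11°  ✓
  (3,4): δ = 96.39°  ·
  (3,5): δ = 14.83°  ✓
  (4,5): δ = 98.44°  ·
antipodal pairs: 6

count = 6; pairs: (0,3), (0,4), (1,4), (2,4), (2,5), (3,5)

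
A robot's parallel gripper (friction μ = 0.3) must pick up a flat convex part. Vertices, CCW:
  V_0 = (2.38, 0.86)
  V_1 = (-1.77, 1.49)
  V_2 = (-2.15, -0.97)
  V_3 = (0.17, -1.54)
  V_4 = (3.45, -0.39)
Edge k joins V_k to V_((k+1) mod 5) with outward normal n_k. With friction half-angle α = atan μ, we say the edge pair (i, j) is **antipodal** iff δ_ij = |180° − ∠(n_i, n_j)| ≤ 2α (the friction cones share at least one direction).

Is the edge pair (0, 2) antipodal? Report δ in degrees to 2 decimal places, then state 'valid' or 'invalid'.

α = atan 0.3 = 16.70°;  2α = 33.40°
edge 0: e_0 = (-4.15, +0.63);  n_0 = (+0.1501, +0.9887)
edge 2: e_2 = (+2.32, -0.57);  n_2 = (-0.2386, -0.9711)
∠(n_0, n_2) = 174.83°
δ = |180° − 174.83°| = 5.17°
5.17° ≤ 2α = 33.40°  →  valid

δ = 5.17°, valid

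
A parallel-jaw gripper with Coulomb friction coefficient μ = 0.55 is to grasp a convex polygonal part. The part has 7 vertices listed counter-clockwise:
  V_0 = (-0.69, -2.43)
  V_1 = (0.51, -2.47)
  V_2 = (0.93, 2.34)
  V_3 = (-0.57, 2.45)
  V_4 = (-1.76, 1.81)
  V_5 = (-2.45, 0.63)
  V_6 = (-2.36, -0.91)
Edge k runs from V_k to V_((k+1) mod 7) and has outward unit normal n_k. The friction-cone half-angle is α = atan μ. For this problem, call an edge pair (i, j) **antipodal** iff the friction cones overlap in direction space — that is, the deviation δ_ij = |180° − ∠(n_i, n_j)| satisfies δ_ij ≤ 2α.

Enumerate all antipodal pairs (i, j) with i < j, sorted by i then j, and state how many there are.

count = 7; pairs: (0,2), (0,3), (1,3), (1,4), (1,5), (1,6), (2,6)

α = atan 0.55 = 28.81°;  2α = 57.62°
n_0 = (-0.0333, -0.9994)
n_1 = (+0.9962, -0.0870)
n_2 = (+0.0731, +0.9973)
n_3 = (-0.4737, +0.8807)
n_4 = (-0.8632, +0.5048)
n_5 = (-0.9983, -0.0583)
n_6 = (-0.6731, -0.7395)
  (0,1): δ = 93.08°  ·
  (0,2): δ = 2.29°  ✓
  (0,3): δ = 30.18°  ✓
  (0,4): δ = 61.59°  ·
  (0,5): δ = 95.25°  ·
  (0,6): δ = 139.60°  ·
  (1,2): δ = 89.20°  ·
  (1,3): δ = 56.74°  ✓
  (1,4): δ = 25.33°  ✓
  (1,5): δ = 8.33°  ✓
  (1,6): δ = 52.68°  ✓
  (2,3): δ = 147.53°  ·
  (2,4): δ = 116.12°  ·
  (2,5): δ = 82.46°  ·
  (2,6): δ = 38.11°  ✓
  (3,4): δ = 148.59°  ·
  (3,5): δ = 114.93°  ·
  (3,6): δ = 70.58°  ·
  (4,5): δ = 146.34°  ·
  (4,6): δ = 101.99°  ·
  (5,6): δ = 135.65°  ·
antipodal pairs: 7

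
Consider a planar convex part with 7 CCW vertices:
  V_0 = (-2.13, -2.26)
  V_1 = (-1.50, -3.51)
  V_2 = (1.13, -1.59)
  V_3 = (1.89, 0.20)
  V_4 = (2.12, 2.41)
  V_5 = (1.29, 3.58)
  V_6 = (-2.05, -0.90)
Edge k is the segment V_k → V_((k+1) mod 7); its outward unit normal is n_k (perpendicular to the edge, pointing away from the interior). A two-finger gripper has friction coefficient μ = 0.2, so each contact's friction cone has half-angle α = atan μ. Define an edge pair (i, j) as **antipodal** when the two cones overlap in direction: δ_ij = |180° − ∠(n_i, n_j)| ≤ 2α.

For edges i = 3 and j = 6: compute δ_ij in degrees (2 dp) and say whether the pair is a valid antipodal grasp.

δ = 2.58°, valid

α = atan 0.2 = 11.31°;  2α = 22.62°
edge 3: e_3 = (+0.23, +2.21);  n_3 = (+0.9946, -0.1035)
edge 6: e_6 = (-0.08, -1.36);  n_6 = (-0.9983, +0.0587)
∠(n_3, n_6) = 177.42°
δ = |180° − 177.42°| = 2.58°
2.58° ≤ 2α = 22.62°  →  valid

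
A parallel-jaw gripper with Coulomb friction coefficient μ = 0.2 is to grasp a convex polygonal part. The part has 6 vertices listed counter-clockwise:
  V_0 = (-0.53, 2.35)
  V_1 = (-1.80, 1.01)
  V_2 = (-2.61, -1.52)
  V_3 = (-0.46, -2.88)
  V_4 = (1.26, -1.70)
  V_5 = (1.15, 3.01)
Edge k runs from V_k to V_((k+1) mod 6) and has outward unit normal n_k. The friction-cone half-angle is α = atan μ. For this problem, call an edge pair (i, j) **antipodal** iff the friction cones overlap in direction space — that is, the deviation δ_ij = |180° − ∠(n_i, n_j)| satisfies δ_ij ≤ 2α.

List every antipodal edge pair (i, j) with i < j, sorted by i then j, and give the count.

α = atan 0.2 = 11.31°;  2α = 22.62°
n_0 = (-0.7258, +0.6879)
n_1 = (-0.9524, +0.3049)
n_2 = (-0.5346, -0.8451)
n_3 = (+0.5657, -0.8246)
n_4 = (+0.9997, +0.0233)
n_5 = (-0.3657, +0.9308)
  (0,1): δ = 154.29°  ·
  (0,2): δ = 78.85°  ·
  (0,3): δ = 12.08°  ✓
  (0,4): δ = 44.80°  ·
  (0,5): δ = 154.91°  ·
  (1,2): δ = 104.56°  ·
  (1,3): δ = 37.80°  ·
  (1,4): δ = 19.09°  ✓
  (1,5): δ = 129.20°  ·
  (2,3): δ = 113.23°  ·
  (2,4): δ = 56.35°  ·
  (2,5): δ = 53.76°  ·
  (3,4): δ = 123.11°  ·
  (3,5): δ = 13.00°  ✓
  (4,5): δ = 69.89°  ·
antipodal pairs: 3

count = 3; pairs: (0,3), (1,4), (3,5)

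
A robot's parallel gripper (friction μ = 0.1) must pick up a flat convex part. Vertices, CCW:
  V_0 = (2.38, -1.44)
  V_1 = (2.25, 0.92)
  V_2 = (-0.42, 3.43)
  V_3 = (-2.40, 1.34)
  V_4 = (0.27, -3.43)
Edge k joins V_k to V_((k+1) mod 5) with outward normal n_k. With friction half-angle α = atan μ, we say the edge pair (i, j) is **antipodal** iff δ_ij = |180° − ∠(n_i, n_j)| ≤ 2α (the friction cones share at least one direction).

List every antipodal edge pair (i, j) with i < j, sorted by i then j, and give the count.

α = atan 0.1 = 5.71°;  2α = 11.42°
n_0 = (+0.9985, +0.0550)
n_1 = (+0.6849, +0.7286)
n_2 = (-0.7260, +0.6877)
n_3 = (-0.8726, -0.4884)
n_4 = (+0.6861, -0.7275)
  (0,1): δ = 136.38°  ·
  (0,2): δ = 46.60°  ·
  (0,3): δ = 26.08°  ·
  (0,4): δ = 130.17°  ·
  (1,2): δ = 90.22°  ·
  (1,3): δ = 17.53°  ·
  (1,4): δ = 86.55°  ·
  (2,3): δ = 107.31°  ·
  (2,4): δ = 3.22°  ✓
  (3,4): δ = 75.91°  ·
antipodal pairs: 1

count = 1; pairs: (2,4)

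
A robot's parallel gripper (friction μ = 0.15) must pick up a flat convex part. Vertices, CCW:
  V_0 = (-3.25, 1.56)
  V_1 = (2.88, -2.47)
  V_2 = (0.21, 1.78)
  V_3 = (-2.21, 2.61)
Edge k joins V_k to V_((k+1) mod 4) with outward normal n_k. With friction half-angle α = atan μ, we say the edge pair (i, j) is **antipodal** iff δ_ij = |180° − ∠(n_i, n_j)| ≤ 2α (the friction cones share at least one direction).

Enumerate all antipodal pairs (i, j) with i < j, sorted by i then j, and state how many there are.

α = atan 0.15 = 8.53°;  2α = 17.06°
n_0 = (-0.5493, -0.8356)
n_1 = (+0.8468, +0.5320)
n_2 = (+0.3244, +0.9459)
n_3 = (-0.7105, +0.7037)
  (0,1): δ = 24.54°  ·
  (0,2): δ = 14.39°  ✓
  (0,3): δ = 78.60°  ·
  (1,2): δ = 141.07°  ·
  (1,3): δ = 76.86°  ·
  (2,3): δ = 115.80°  ·
antipodal pairs: 1

count = 1; pairs: (0,2)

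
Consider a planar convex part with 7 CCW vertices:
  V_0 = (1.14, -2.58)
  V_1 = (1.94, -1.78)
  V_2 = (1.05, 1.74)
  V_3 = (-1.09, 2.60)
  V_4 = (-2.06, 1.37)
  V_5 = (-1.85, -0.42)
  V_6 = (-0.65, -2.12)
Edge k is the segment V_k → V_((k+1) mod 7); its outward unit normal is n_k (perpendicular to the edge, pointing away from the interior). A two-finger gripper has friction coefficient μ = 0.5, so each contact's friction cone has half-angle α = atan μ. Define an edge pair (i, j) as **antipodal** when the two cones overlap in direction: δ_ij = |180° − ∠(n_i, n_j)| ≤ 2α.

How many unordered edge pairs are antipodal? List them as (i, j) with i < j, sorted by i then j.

α = atan 0.5 = 26.57°;  2α = 53.13°
n_0 = (+0.7071, -0.7071)
n_1 = (+0.9695, +0.2451)
n_2 = (+0.3729, +0.9279)
n_3 = (-0.7852, +0.6192)
n_4 = (-0.9932, -0.1165)
n_5 = (-0.8170, -0.5767)
n_6 = (-0.2489, -0.9685)
  (0,1): δ = 120.81°  ·
  (0,2): δ = 66.89°  ·
  (0,3): δ = 6.74°  ✓
  (0,4): δ = 51.69°  ✓
  (0,5): δ = 80.22°  ·
  (0,6): δ = 120.59°  ·
  (1,2): δ = 126.08°  ·
  (1,3): δ = 52.45°  ✓
  (1,4): δ = 7.50°  ✓
  (1,5): δ = 21.03°  ✓
  (1,6): δ = 61.40°  ·
  (2,3): δ = 106.37°  ·
  (2,4): δ = 61.42°  ·
  (2,5): δ = 32.89°  ✓
  (2,6): δ = 7.48°  ✓
  (3,4): δ = 135.05°  ·
  (3,5): δ = 106.52°  ·
  (3,6): δ = 66.15°  ·
  (4,5): δ = 151.47°  ·
  (4,6): δ = 111.10°  ·
  (5,6): δ = 139.63°  ·
antipodal pairs: 7

count = 7; pairs: (0,3), (0,4), (1,3), (1,4), (1,5), (2,5), (2,6)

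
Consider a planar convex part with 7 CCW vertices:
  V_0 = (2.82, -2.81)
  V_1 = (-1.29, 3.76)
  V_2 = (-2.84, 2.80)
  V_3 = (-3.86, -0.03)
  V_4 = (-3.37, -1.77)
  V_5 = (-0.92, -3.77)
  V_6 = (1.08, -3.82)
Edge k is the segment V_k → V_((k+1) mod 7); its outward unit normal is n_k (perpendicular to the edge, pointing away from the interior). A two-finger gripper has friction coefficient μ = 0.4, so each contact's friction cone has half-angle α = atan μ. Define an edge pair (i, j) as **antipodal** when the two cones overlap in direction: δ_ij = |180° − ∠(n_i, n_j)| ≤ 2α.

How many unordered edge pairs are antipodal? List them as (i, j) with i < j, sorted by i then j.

count = 5; pairs: (0,3), (0,4), (1,5), (1,6), (2,6)

α = atan 0.4 = 21.80°;  2α = 43.60°
n_0 = (+0.8478, +0.5303)
n_1 = (-0.5265, +0.8501)
n_2 = (-0.9408, +0.3391)
n_3 = (-0.9626, -0.2711)
n_4 = (-0.6324, -0.7747)
n_5 = (-0.0250, -0.9997)
n_6 = (+0.5020, -0.8649)
  (0,1): δ = 90.26°  ·
  (0,2): δ = 51.85°  ·
  (0,3): δ = 16.30°  ✓
  (0,4): δ = 18.75°  ✓
  (0,5): δ = 56.54°  ·
  (0,6): δ = 88.10°  ·
  (1,2): δ = 141.59°  ·
  (1,3): δ = 106.04°  ·
  (1,4): δ = 71.00°  ·
  (1,5): δ = 33.20°  ✓
  (1,6): δ = 1.64°  ✓
  (2,3): δ = 144.45°  ·
  (2,4): δ = 109.41°  ·
  (2,5): δ = 71.61°  ·
  (2,6): δ = 40.05°  ✓
  (3,4): δ = 144.95°  ·
  (3,5): δ = 107.16°  ·
  (3,6): δ = 75.59°  ·
  (4,5): δ = 142.21°  ·
  (4,6): δ = 110.64°  ·
  (5,6): δ = 148.43°  ·
antipodal pairs: 5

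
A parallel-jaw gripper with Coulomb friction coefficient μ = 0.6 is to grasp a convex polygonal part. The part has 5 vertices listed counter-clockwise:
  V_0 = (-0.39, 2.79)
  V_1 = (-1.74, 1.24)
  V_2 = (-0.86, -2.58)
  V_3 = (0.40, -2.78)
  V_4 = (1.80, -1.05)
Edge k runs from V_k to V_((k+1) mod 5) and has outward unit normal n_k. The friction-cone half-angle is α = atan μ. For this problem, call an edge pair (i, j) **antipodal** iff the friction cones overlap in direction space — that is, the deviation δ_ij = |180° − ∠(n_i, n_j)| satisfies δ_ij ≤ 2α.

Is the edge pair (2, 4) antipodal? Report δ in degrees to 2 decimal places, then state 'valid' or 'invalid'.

α = atan 0.6 = 30.96°;  2α = 61.93°
edge 2: e_2 = (+1.26, -0.20);  n_2 = (-0.1568, -0.9876)
edge 4: e_4 = (-2.19, +3.84);  n_4 = (+0.8687, +0.4954)
∠(n_2, n_4) = 128.72°
δ = |180° − 128.72°| = 51.28°
51.28° ≤ 2α = 61.93°  →  valid

δ = 51.28°, valid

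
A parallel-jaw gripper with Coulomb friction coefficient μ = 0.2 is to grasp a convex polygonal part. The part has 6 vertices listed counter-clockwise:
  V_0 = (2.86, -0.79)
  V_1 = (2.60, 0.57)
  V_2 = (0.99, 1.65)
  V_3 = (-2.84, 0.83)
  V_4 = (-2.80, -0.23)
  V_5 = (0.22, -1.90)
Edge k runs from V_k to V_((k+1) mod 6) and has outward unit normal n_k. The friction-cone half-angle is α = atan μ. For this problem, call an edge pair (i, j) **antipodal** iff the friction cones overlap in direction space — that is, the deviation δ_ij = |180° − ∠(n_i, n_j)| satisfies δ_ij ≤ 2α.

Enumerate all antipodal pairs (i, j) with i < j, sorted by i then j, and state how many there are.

α = atan 0.2 = 11.31°;  2α = 22.62°
n_0 = (+0.9822, +0.1878)
n_1 = (+0.5571, +0.8305)
n_2 = (-0.2094, +0.9778)
n_3 = (-0.9993, -0.0377)
n_4 = (-0.4839, -0.8751)
n_5 = (+0.3876, -0.9218)
  (0,1): δ = 134.68°  ·
  (0,2): δ = 88.74°  ·
  (0,3): δ = 8.66°  ✓
  (0,4): δ = 50.24°  ·
  (0,5): δ = 101.98°  ·
  (1,2): δ = 134.06°  ·
  (1,3): δ = 53.98°  ·
  (1,4): δ = 4.91°  ✓
  (1,5): δ = 56.66°  ·
  (2,3): δ = 99.92°  ·
  (2,4): δ = 41.03°  ·
  (2,5): δ = 10.72°  ✓
  (3,4): δ = 121.10°  ·
  (3,5): δ = 69.36°  ·
  (4,5): δ = 128.25°  ·
antipodal pairs: 3

count = 3; pairs: (0,3), (1,4), (2,5)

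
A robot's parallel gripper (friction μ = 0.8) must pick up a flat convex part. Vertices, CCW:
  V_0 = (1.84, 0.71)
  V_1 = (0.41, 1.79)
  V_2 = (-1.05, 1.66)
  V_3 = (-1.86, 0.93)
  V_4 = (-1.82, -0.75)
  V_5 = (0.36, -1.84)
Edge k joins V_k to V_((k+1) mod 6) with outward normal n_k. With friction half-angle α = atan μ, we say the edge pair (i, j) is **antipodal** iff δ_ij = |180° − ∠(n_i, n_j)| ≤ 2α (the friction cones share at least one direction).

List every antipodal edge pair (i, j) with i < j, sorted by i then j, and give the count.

count = 7; pairs: (0,3), (0,4), (1,4), (1,5), (2,4), (2,5), (3,5)

α = atan 0.8 = 38.66°;  2α = 77.32°
n_0 = (+0.6027, +0.7980)
n_1 = (-0.0887, +0.9961)
n_2 = (-0.6695, +0.7428)
n_3 = (-0.9997, -0.0238)
n_4 = (-0.4472, -0.8944)
n_5 = (+0.8649, -0.5020)
  (0,1): δ = 137.85°  ·
  (0,2): δ = 100.91°  ·
  (0,3): δ = 51.57°  ✓
  (0,4): δ = 10.50°  ✓
  (0,5): δ = 96.93°  ·
  (1,2): δ = 143.06°  ·
  (1,3): δ = 93.72°  ·
  (1,4): δ = 31.65°  ✓
  (1,5): δ = 54.78°  ✓
  (2,3): δ = 130.66°  ·
  (2,4): δ = 68.59°  ✓
  (2,5): δ = 17.84°  ✓
  (3,4): δ = 117.93°  ·
  (3,5): δ = 31.49°  ✓
  (4,5): δ = 93.57°  ·
antipodal pairs: 7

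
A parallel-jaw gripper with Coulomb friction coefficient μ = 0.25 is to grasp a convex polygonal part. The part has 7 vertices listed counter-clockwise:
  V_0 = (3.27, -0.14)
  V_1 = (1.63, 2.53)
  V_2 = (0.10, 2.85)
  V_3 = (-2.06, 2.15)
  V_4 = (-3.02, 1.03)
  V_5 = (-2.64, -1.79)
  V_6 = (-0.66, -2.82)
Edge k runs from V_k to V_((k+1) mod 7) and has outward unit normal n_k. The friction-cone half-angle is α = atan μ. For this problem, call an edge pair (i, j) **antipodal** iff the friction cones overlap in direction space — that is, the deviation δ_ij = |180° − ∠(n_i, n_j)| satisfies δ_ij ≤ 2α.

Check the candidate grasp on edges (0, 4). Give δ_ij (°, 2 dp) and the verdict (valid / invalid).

α = atan 0.25 = 14.04°;  2α = 28.07°
edge 0: e_0 = (-1.64, +2.67);  n_0 = (+0.8521, +0.5234)
edge 4: e_4 = (+0.38, -2.82);  n_4 = (-0.9910, -0.1335)
∠(n_0, n_4) = 156.11°
δ = |180° − 156.11°| = 23.89°
23.89° ≤ 2α = 28.07°  →  valid

δ = 23.89°, valid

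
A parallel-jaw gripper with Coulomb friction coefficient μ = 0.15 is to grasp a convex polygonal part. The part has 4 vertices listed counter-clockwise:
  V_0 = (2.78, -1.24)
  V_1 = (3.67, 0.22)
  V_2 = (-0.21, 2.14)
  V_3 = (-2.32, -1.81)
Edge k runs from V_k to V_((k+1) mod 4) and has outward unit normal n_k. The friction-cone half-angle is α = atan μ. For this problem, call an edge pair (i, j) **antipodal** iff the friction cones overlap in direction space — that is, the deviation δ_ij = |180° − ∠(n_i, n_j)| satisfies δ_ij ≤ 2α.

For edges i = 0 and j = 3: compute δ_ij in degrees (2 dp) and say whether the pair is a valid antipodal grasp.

α = atan 0.15 = 8.53°;  2α = 17.06°
edge 0: e_0 = (+0.89, +1.46);  n_0 = (+0.8539, -0.5205)
edge 3: e_3 = (+5.10, +0.57);  n_3 = (+0.1111, -0.9938)
∠(n_0, n_3) = 52.26°
δ = |180° − 52.26°| = 127.74°
127.74° > 2α = 17.06°  →  invalid

δ = 127.74°, invalid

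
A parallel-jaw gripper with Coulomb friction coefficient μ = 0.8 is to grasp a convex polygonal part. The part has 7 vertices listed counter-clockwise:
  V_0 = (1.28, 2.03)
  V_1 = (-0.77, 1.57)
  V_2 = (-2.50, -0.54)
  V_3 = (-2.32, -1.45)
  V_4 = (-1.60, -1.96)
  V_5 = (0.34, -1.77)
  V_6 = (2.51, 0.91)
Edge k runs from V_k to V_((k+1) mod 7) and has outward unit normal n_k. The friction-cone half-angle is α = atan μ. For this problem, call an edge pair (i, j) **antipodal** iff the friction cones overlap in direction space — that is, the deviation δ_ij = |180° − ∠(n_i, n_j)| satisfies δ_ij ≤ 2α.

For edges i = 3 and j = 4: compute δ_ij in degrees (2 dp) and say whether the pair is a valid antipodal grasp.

α = atan 0.8 = 38.66°;  2α = 77.32°
edge 3: e_3 = (+0.72, -0.51);  n_3 = (-0.5780, -0.8160)
edge 4: e_4 = (+1.94, +0.19);  n_4 = (+0.0975, -0.9952)
∠(n_3, n_4) = 40.90°
δ = |180° − 40.90°| = 139.10°
139.10° > 2α = 77.32°  →  invalid

δ = 139.10°, invalid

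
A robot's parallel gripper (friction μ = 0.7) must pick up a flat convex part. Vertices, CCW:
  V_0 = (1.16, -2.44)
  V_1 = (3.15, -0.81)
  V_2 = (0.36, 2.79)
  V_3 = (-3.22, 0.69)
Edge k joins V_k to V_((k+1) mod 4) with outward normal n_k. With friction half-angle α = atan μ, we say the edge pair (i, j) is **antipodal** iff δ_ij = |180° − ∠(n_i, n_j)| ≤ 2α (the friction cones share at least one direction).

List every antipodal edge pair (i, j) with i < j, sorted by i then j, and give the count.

count = 3; pairs: (0,2), (1,3), (2,3)

α = atan 0.7 = 34.99°;  2α = 69.98°
n_0 = (+0.6337, -0.7736)
n_1 = (+0.7904, +0.6126)
n_2 = (-0.5060, +0.8626)
n_3 = (-0.5814, -0.8136)
  (0,1): δ = 91.55°  ·
  (0,2): δ = 8.93°  ✓
  (0,3): δ = 105.13°  ·
  (1,2): δ = 97.38°  ·
  (1,3): δ = 16.67°  ✓
  (2,3): δ = 65.95°  ✓
antipodal pairs: 3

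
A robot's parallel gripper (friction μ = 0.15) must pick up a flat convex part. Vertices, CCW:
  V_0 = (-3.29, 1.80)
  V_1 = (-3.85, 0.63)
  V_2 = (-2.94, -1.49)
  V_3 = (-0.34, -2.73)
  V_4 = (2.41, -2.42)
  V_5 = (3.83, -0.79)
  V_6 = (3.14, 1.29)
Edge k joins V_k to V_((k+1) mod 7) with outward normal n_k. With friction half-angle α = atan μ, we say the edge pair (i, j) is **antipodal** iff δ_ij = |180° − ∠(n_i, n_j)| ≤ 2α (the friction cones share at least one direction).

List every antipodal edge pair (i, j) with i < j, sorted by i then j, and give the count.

count = 3; pairs: (0,4), (1,5), (3,6)

α = atan 0.15 = 8.53°;  2α = 17.06°
n_0 = (-0.9020, +0.4317)
n_1 = (-0.9189, -0.3944)
n_2 = (-0.4305, -0.9026)
n_3 = (+0.1120, -0.9937)
n_4 = (+0.7540, -0.6569)
n_5 = (+0.9491, +0.3149)
n_6 = (+0.0791, +0.9969)
  (0,1): δ = 131.19°  ·
  (0,2): δ = 89.92°  ·
  (0,3): δ = 57.99°  ·
  (0,4): δ = 15.48°  ✓
  (0,5): δ = 43.93°  ·
  (0,6): δ = 111.04°  ·
  (1,2): δ = 138.73°  ·
  (1,3): δ = 106.80°  ·
  (1,4): δ = 64.29°  ·
  (1,5): δ = 4.88°  ✓
  (1,6): δ = 62.23°  ·
  (2,3): δ = 148.07°  ·
  (2,4): δ = 105.56°  ·
  (2,5): δ = 46.15°  ·
  (2,6): δ = 20.96°  ·
  (3,4): δ = 137.49°  ·
  (3,5): δ = 78.08°  ·
  (3,6): δ = 10.97°  ✓
  (4,5): δ = 120.59°  ·
  (4,6): δ = 53.47°  ·
  (5,6): δ = 112.89°  ·
antipodal pairs: 3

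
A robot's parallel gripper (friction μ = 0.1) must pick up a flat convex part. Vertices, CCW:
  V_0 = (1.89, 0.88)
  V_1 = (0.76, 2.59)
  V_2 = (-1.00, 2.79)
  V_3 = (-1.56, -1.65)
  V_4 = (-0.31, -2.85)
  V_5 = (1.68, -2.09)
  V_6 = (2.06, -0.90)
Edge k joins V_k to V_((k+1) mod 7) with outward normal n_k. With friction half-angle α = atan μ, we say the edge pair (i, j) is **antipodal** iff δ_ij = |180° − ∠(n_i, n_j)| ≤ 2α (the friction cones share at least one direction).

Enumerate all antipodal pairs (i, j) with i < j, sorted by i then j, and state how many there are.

count = 1; pairs: (2,5)

α = atan 0.1 = 5.71°;  2α = 11.42°
n_0 = (+0.8343, +0.5513)
n_1 = (+0.1129, +0.9936)
n_2 = (-0.9921, +0.1251)
n_3 = (-0.6925, -0.7214)
n_4 = (+0.3568, -0.9342)
n_5 = (+0.9526, -0.3042)
n_6 = (+0.9955, +0.0951)
  (0,1): δ = 129.94°  ·
  (0,2): δ = 40.65°  ·
  (0,3): δ = 12.71°  ·
  (0,4): δ = 77.44°  ·
  (0,5): δ = 128.83°  ·
  (0,6): δ = 152.00°  ·
  (1,2): δ = 90.71°  ·
  (1,3): δ = 37.35°  ·
  (1,4): δ = 27.39°  ·
  (1,5): δ = 78.77°  ·
  (1,6): δ = 101.94°  ·
  (2,3): δ = 126.64°  ·
  (2,4): δ = 61.91°  ·
  (2,5): δ = 10.52°  ✓
  (2,6): δ = 12.64°  ·
  (3,4): δ = 115.27°  ·
  (3,5): δ = 63.88°  ·
  (3,6): δ = 40.71°  ·
  (4,5): δ = 128.61°  ·
  (4,6): δ = 105.45°  ·
  (5,6): δ = 156.83°  ·
antipodal pairs: 1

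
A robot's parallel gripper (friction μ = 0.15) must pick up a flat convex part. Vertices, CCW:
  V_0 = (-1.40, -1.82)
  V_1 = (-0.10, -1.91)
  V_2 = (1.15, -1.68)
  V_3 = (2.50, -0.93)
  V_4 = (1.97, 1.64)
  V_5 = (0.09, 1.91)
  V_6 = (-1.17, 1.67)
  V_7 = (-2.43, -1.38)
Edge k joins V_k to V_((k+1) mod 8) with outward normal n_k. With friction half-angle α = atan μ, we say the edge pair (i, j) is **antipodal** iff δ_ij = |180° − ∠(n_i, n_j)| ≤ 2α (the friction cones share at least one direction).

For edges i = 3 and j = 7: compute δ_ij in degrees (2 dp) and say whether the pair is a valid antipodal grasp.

δ = 55.22°, invalid

α = atan 0.15 = 8.53°;  2α = 17.06°
edge 3: e_3 = (-0.53, +2.57);  n_3 = (+0.9794, +0.2020)
edge 7: e_7 = (+1.03, -0.44);  n_7 = (-0.3928, -0.9196)
∠(n_3, n_7) = 124.78°
δ = |180° − 124.78°| = 55.22°
55.22° > 2α = 17.06°  →  invalid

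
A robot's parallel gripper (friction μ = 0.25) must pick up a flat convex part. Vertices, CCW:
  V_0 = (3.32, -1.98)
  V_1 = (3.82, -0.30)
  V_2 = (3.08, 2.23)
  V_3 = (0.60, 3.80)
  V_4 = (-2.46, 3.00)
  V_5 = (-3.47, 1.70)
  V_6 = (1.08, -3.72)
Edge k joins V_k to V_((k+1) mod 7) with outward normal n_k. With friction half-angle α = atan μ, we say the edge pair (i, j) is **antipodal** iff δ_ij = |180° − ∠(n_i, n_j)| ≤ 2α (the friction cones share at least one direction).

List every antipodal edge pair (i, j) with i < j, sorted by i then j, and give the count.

count = 5; pairs: (0,4), (1,5), (2,5), (3,6), (4,6)

α = atan 0.25 = 14.04°;  2α = 28.07°
n_0 = (+0.9585, -0.2853)
n_1 = (+0.9598, +0.2807)
n_2 = (+0.5349, +0.8449)
n_3 = (-0.2529, +0.9675)
n_4 = (-0.7897, +0.6135)
n_5 = (-0.7659, -0.6430)
n_6 = (+0.6135, -0.7897)
  (0,1): δ = 147.12°  ·
  (0,2): δ = 105.76°  ·
  (0,3): δ = 58.77°  ·
  (0,4): δ = 21.27°  ✓
  (0,5): δ = 56.59°  ·
  (0,6): δ = 144.41°  ·
  (1,2): δ = 138.64°  ·
  (1,3): δ = 91.65°  ·
  (1,4): δ = 54.15°  ·
  (1,5): δ = 23.71°  ✓
  (1,6): δ = 111.54°  ·
  (2,3): δ = 133.01°  ·
  (2,4): δ = 95.51°  ·
  (2,5): δ = 17.65°  ✓
  (2,6): δ = 70.18°  ·
  (3,4): δ = 142.50°  ·
  (3,5): δ = 64.64°  ·
  (3,6): δ = 23.19°  ✓
  (4,5): δ = 102.14°  ·
  (4,6): δ = 14.32°  ✓
  (5,6): δ = 92.17°  ·
antipodal pairs: 5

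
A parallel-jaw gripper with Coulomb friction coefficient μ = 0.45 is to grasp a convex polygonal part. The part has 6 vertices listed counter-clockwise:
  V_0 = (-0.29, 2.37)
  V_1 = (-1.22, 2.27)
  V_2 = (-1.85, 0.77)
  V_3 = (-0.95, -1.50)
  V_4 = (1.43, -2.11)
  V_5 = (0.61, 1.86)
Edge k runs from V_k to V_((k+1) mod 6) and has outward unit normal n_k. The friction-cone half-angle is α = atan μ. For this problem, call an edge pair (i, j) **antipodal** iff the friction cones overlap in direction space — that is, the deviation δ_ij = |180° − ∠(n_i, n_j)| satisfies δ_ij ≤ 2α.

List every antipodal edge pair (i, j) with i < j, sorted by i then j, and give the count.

α = atan 0.45 = 24.23°;  2α = 48.46°
n_0 = (-0.1069, +0.9943)
n_1 = (-0.9220, +0.3872)
n_2 = (-0.9296, -0.3686)
n_3 = (-0.2483, -0.9687)
n_4 = (+0.9793, +0.2023)
n_5 = (+0.4930, +0.8700)
  (0,1): δ = 118.92°  ·
  (0,2): δ = 74.51°  ·
  (0,3): δ = 20.51°  ✓
  (0,4): δ = 95.53°  ·
  (0,5): δ = 144.32°  ·
  (1,2): δ = 135.59°  ·
  (1,3): δ = 81.59°  ·
  (1,4): δ = 34.45°  ✓
  (1,5): δ = 83.24°  ·
  (2,3): δ = 126.00°  ·
  (2,4): δ = 9.96°  ✓
  (2,5): δ = 38.83°  ✓
  (3,4): δ = 63.95°  ·
  (3,5): δ = 15.16°  ✓
  (4,5): δ = 131.21°  ·
antipodal pairs: 5

count = 5; pairs: (0,3), (1,4), (2,4), (2,5), (3,5)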